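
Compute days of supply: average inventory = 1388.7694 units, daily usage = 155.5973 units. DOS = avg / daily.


DOS = 1388.7694 / 155.5973 = 8.9254

8.9254 days


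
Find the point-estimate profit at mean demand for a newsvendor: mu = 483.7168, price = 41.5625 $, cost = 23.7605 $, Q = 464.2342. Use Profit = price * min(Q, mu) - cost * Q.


Sales at mu = min(464.2342, 483.7168) = 464.2342
Revenue = 41.5625 * 464.2342 = 19294.7339
Total cost = 23.7605 * 464.2342 = 11030.4367
Profit = 19294.7339 - 11030.4367 = 8264.2972

8264.2972 $


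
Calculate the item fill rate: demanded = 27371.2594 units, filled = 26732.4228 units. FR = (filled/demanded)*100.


FR = 26732.4228 / 27371.2594 * 100 = 97.6660

97.6660%


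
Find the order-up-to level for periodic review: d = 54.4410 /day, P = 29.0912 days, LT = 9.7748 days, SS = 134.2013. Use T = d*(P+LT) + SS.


P + LT = 38.8660
d*(P+LT) = 54.4410 * 38.8660 = 2115.9039
T = 2115.9039 + 134.2013 = 2250.1052

2250.1052 units


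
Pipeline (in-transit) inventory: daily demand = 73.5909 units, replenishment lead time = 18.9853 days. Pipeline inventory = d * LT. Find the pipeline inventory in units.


Pipeline = 73.5909 * 18.9853 = 1397.1453

1397.1453 units


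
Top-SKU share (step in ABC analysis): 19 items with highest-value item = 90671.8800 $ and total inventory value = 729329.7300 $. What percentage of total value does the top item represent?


Top item = 90671.8800
Total = 729329.7300
Percentage = 90671.8800 / 729329.7300 * 100 = 12.4322

12.4322%


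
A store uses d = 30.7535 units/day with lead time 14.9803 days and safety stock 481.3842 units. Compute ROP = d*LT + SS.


d*LT = 30.7535 * 14.9803 = 460.6967
ROP = 460.6967 + 481.3842 = 942.0809

942.0809 units


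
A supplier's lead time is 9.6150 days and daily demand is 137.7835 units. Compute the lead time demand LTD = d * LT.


LTD = 137.7835 * 9.6150 = 1324.7884

1324.7884 units


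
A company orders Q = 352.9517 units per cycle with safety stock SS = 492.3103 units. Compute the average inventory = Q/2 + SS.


Q/2 = 176.4759
Avg = 176.4759 + 492.3103 = 668.7862

668.7862 units


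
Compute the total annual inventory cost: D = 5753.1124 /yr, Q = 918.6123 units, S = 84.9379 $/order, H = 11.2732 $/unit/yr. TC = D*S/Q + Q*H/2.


Ordering cost = D*S/Q = 531.9516
Holding cost = Q*H/2 = 5177.8501
TC = 531.9516 + 5177.8501 = 5709.8017

5709.8017 $/yr


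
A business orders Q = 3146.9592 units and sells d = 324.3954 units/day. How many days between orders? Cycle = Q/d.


Cycle = 3146.9592 / 324.3954 = 9.7010

9.7010 days


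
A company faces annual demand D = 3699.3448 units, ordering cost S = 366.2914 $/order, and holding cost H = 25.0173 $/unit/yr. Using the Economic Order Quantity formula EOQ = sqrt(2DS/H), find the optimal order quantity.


2*D*S = 2 * 3699.3448 * 366.2914 = 2710076.3717
2*D*S/H = 108328.0918
EOQ = sqrt(108328.0918) = 329.1323

329.1323 units


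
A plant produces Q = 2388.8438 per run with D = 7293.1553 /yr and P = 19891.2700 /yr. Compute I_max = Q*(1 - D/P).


D/P = 0.3667
1 - D/P = 0.6333
I_max = 2388.8438 * 0.6333 = 1512.9717

1512.9717 units


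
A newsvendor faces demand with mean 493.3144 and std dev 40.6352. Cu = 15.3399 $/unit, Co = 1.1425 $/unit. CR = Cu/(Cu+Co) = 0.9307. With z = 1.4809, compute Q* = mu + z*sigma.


CR = Cu/(Cu+Co) = 15.3399/(15.3399+1.1425) = 0.9307
z = 1.4809
Q* = 493.3144 + 1.4809 * 40.6352 = 553.4911

553.4911 units


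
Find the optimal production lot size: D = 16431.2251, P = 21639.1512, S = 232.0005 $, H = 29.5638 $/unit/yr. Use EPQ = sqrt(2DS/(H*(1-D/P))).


1 - D/P = 1 - 0.7593 = 0.2407
H*(1-D/P) = 7.1152
2DS = 7624104.8776
EPQ = sqrt(1071529.2107) = 1035.1470

1035.1470 units


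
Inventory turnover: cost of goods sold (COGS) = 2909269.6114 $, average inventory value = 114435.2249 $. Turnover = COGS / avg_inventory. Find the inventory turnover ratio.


Turnover = 2909269.6114 / 114435.2249 = 25.4229

25.4229


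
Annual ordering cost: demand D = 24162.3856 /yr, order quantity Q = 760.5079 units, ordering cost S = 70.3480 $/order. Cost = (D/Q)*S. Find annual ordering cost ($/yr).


Number of orders = D/Q = 31.7714
Cost = 31.7714 * 70.3480 = 2235.0531

2235.0531 $/yr


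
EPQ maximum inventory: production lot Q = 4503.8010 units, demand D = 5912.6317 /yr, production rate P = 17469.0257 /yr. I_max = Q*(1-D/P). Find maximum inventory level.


D/P = 0.3385
1 - D/P = 0.6615
I_max = 4503.8010 * 0.6615 = 2979.4277

2979.4277 units


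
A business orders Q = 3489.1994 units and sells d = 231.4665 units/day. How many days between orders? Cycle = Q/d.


Cycle = 3489.1994 / 231.4665 = 15.0743

15.0743 days


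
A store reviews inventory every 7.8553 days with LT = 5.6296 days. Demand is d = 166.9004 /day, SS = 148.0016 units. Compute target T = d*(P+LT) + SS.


P + LT = 13.4849
d*(P+LT) = 166.9004 * 13.4849 = 2250.6352
T = 2250.6352 + 148.0016 = 2398.6368

2398.6368 units


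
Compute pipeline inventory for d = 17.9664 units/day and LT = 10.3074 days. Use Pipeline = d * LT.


Pipeline = 17.9664 * 10.3074 = 185.1869

185.1869 units


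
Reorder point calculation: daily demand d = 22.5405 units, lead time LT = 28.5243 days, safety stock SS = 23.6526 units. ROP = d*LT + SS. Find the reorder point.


d*LT = 22.5405 * 28.5243 = 642.9520
ROP = 642.9520 + 23.6526 = 666.6046

666.6046 units


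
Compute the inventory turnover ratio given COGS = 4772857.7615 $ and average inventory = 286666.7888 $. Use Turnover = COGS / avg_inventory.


Turnover = 4772857.7615 / 286666.7888 = 16.6495

16.6495


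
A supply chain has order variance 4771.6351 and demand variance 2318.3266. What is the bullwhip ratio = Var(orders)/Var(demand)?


BW = 4771.6351 / 2318.3266 = 2.0582

2.0582


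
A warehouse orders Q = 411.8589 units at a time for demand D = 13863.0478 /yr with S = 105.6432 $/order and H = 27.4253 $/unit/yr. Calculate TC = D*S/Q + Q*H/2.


Ordering cost = D*S/Q = 3555.9186
Holding cost = Q*H/2 = 5647.6769
TC = 3555.9186 + 5647.6769 = 9203.5956

9203.5956 $/yr


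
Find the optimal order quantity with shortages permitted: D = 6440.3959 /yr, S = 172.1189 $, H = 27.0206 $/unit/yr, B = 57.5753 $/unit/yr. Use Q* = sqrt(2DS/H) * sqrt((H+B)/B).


sqrt(2DS/H) = 286.4429
sqrt((H+B)/B) = 1.2122
Q* = 286.4429 * 1.2122 = 347.2119

347.2119 units


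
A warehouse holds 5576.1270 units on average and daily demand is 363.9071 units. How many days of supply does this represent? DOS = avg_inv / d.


DOS = 5576.1270 / 363.9071 = 15.3229

15.3229 days


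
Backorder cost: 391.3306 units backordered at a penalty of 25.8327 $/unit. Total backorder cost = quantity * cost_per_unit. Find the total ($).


Total = 391.3306 * 25.8327 = 10109.1260

10109.1260 $


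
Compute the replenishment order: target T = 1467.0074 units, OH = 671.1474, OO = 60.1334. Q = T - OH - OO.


Inventory position = OH + OO = 671.1474 + 60.1334 = 731.2808
Q = 1467.0074 - 731.2808 = 735.7266

735.7266 units


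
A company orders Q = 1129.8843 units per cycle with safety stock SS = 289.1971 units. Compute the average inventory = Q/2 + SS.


Q/2 = 564.9421
Avg = 564.9421 + 289.1971 = 854.1392

854.1392 units


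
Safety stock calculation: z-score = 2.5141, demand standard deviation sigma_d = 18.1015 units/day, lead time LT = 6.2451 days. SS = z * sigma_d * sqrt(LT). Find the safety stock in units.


sqrt(LT) = sqrt(6.2451) = 2.4990
SS = 2.5141 * 18.1015 * 2.4990 = 113.7278

113.7278 units


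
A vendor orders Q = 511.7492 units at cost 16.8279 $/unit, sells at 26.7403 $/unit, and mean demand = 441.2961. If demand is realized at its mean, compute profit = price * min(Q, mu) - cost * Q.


Sales at mu = min(511.7492, 441.2961) = 441.2961
Revenue = 26.7403 * 441.2961 = 11800.3901
Total cost = 16.8279 * 511.7492 = 8611.6644
Profit = 11800.3901 - 8611.6644 = 3188.7257

3188.7257 $


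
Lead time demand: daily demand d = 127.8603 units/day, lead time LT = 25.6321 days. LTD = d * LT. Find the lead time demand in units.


LTD = 127.8603 * 25.6321 = 3277.3280

3277.3280 units


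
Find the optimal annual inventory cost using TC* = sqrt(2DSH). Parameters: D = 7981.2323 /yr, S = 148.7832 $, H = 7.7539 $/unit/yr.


2*D*S*H = 18415098.1554
TC* = sqrt(18415098.1554) = 4291.2816

4291.2816 $/yr


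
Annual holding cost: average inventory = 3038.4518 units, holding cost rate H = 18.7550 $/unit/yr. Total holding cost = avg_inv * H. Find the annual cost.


Cost = 3038.4518 * 18.7550 = 56986.1635

56986.1635 $/yr


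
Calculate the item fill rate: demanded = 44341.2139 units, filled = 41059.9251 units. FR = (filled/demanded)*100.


FR = 41059.9251 / 44341.2139 * 100 = 92.5999

92.5999%


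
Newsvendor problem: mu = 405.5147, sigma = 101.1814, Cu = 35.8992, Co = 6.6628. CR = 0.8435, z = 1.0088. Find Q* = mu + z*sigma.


CR = Cu/(Cu+Co) = 35.8992/(35.8992+6.6628) = 0.8435
z = 1.0088
Q* = 405.5147 + 1.0088 * 101.1814 = 507.5865

507.5865 units


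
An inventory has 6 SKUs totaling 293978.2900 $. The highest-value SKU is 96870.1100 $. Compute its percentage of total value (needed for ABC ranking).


Top item = 96870.1100
Total = 293978.2900
Percentage = 96870.1100 / 293978.2900 * 100 = 32.9515

32.9515%


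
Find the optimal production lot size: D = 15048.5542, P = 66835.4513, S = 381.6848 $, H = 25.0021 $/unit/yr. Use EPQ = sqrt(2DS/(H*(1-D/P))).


1 - D/P = 1 - 0.2252 = 0.7748
H*(1-D/P) = 19.3727
2DS = 11487608.8002
EPQ = sqrt(592980.1347) = 770.0520

770.0520 units


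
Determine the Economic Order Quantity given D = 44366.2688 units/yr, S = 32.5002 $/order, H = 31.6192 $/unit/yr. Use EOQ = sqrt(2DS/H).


2*D*S = 2 * 44366.2688 * 32.5002 = 2883825.2185
2*D*S/H = 91204.8761
EOQ = sqrt(91204.8761) = 302.0015

302.0015 units


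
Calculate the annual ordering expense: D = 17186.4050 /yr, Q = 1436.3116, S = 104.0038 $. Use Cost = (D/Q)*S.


Number of orders = D/Q = 11.9657
Cost = 11.9657 * 104.0038 = 1244.4733

1244.4733 $/yr


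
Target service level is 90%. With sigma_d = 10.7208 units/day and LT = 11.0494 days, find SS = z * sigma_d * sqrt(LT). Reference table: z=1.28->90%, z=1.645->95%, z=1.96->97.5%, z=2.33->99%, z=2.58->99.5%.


From the table, SL = 90% corresponds to z = 1.28
sqrt(LT) = sqrt(11.0494) = 3.3241
SS = 1.28 * 10.7208 * 3.3241 = 45.6149

45.6149 units


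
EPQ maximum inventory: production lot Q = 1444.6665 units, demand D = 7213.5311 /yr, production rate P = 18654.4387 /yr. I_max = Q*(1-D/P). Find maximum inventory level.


D/P = 0.3867
1 - D/P = 0.6133
I_max = 1444.6665 * 0.6133 = 886.0248

886.0248 units


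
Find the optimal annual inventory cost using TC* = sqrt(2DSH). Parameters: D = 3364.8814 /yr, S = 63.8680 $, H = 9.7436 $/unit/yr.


2*D*S*H = 4187959.9569
TC* = sqrt(4187959.9569) = 2046.4506

2046.4506 $/yr


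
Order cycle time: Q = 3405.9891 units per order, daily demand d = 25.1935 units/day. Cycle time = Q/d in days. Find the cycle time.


Cycle = 3405.9891 / 25.1935 = 135.1932

135.1932 days


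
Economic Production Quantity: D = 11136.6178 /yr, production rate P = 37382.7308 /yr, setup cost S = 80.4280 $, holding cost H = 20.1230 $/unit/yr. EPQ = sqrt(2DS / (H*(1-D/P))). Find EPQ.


1 - D/P = 1 - 0.2979 = 0.7021
H*(1-D/P) = 14.1282
2DS = 1791391.7928
EPQ = sqrt(126795.5121) = 356.0836

356.0836 units


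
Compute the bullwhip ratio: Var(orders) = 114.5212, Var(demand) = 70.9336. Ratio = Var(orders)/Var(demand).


BW = 114.5212 / 70.9336 = 1.6145

1.6145


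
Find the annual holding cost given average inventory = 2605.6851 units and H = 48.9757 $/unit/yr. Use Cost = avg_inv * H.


Cost = 2605.6851 * 48.9757 = 127615.2518

127615.2518 $/yr


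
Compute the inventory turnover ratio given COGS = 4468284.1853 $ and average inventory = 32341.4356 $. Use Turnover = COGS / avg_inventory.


Turnover = 4468284.1853 / 32341.4356 = 138.1597

138.1597


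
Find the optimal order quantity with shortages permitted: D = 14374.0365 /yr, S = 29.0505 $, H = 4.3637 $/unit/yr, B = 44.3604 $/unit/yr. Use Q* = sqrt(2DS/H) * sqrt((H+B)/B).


sqrt(2DS/H) = 437.4755
sqrt((H+B)/B) = 1.0480
Q* = 437.4755 * 1.0480 = 458.4879

458.4879 units


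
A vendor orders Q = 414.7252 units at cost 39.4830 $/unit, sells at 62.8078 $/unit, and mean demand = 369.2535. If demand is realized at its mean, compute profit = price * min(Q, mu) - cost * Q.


Sales at mu = min(414.7252, 369.2535) = 369.2535
Revenue = 62.8078 * 369.2535 = 23192.0000
Total cost = 39.4830 * 414.7252 = 16374.5951
Profit = 23192.0000 - 16374.5951 = 6817.4049

6817.4049 $


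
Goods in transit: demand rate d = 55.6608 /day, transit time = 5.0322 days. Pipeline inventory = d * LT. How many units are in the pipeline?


Pipeline = 55.6608 * 5.0322 = 280.0963

280.0963 units


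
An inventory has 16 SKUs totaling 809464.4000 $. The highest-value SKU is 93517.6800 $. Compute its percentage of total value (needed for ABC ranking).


Top item = 93517.6800
Total = 809464.4000
Percentage = 93517.6800 / 809464.4000 * 100 = 11.5530

11.5530%


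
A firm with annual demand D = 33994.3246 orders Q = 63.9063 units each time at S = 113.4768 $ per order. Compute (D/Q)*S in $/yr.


Number of orders = D/Q = 531.9401
Cost = 531.9401 * 113.4768 = 60362.8621

60362.8621 $/yr


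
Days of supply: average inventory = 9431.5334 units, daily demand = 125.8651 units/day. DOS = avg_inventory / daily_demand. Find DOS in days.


DOS = 9431.5334 / 125.8651 = 74.9337

74.9337 days


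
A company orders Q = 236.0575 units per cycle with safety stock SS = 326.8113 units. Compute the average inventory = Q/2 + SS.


Q/2 = 118.0288
Avg = 118.0288 + 326.8113 = 444.8401

444.8401 units


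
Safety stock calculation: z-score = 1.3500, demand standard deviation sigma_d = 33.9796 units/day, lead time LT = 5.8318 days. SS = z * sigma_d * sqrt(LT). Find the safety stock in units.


sqrt(LT) = sqrt(5.8318) = 2.4149
SS = 1.3500 * 33.9796 * 2.4149 = 110.7780

110.7780 units


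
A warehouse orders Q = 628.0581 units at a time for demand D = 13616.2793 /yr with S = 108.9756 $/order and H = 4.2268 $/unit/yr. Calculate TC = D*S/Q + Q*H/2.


Ordering cost = D*S/Q = 2362.5875
Holding cost = Q*H/2 = 1327.3380
TC = 2362.5875 + 1327.3380 = 3689.9255

3689.9255 $/yr


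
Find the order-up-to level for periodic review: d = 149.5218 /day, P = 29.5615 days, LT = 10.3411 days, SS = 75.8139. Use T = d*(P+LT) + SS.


P + LT = 39.9026
d*(P+LT) = 149.5218 * 39.9026 = 5966.3086
T = 5966.3086 + 75.8139 = 6042.1225

6042.1225 units


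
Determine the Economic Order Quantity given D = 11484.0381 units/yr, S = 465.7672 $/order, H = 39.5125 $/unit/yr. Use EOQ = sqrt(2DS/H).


2*D*S = 2 * 11484.0381 * 465.7672 = 10697776.5411
2*D*S/H = 270744.1073
EOQ = sqrt(270744.1073) = 520.3308

520.3308 units


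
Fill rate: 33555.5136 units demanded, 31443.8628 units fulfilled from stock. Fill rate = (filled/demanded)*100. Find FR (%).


FR = 31443.8628 / 33555.5136 * 100 = 93.7070

93.7070%


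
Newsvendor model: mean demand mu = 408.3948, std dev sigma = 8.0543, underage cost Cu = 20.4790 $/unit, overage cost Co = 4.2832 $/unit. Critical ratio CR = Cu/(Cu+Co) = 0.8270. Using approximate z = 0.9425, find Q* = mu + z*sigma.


CR = Cu/(Cu+Co) = 20.4790/(20.4790+4.2832) = 0.8270
z = 0.9425
Q* = 408.3948 + 0.9425 * 8.0543 = 415.9860

415.9860 units


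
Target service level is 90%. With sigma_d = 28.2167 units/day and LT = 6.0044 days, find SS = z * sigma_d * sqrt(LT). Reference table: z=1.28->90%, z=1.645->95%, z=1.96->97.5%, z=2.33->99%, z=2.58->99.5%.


From the table, SL = 90% corresponds to z = 1.28
sqrt(LT) = sqrt(6.0044) = 2.4504
SS = 1.28 * 28.2167 * 2.4504 = 88.5016

88.5016 units


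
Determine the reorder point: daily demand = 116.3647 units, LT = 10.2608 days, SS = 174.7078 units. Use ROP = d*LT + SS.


d*LT = 116.3647 * 10.2608 = 1193.9949
ROP = 1193.9949 + 174.7078 = 1368.7027

1368.7027 units


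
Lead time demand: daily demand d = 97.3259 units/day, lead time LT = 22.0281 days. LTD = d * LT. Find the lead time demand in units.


LTD = 97.3259 * 22.0281 = 2143.9047

2143.9047 units


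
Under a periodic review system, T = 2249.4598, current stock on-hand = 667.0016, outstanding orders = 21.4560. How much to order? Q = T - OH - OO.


Inventory position = OH + OO = 667.0016 + 21.4560 = 688.4576
Q = 2249.4598 - 688.4576 = 1561.0022

1561.0022 units


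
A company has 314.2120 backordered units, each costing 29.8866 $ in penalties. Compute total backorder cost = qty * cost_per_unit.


Total = 314.2120 * 29.8866 = 9390.7284

9390.7284 $


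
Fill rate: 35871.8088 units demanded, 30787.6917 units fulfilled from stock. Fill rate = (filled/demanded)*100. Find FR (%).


FR = 30787.6917 / 35871.8088 * 100 = 85.8270

85.8270%


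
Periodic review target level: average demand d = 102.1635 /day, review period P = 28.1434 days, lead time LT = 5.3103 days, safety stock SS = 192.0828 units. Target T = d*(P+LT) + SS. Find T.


P + LT = 33.4537
d*(P+LT) = 102.1635 * 33.4537 = 3417.7471
T = 3417.7471 + 192.0828 = 3609.8299

3609.8299 units


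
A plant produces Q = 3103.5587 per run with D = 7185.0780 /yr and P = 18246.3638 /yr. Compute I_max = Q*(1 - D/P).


D/P = 0.3938
1 - D/P = 0.6062
I_max = 3103.5587 * 0.6062 = 1881.4351

1881.4351 units


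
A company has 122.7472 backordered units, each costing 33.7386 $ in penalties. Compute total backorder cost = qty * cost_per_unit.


Total = 122.7472 * 33.7386 = 4141.3187

4141.3187 $


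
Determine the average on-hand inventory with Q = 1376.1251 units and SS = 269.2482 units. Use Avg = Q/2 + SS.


Q/2 = 688.0625
Avg = 688.0625 + 269.2482 = 957.3107

957.3107 units


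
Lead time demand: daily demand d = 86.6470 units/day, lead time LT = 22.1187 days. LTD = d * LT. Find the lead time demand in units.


LTD = 86.6470 * 22.1187 = 1916.5190

1916.5190 units


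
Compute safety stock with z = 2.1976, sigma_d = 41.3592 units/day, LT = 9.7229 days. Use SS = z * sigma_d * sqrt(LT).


sqrt(LT) = sqrt(9.7229) = 3.1182
SS = 2.1976 * 41.3592 * 3.1182 = 283.4123

283.4123 units


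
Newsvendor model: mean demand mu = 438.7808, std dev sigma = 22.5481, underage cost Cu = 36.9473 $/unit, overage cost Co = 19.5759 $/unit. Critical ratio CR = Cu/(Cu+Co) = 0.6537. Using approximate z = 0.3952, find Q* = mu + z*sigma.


CR = Cu/(Cu+Co) = 36.9473/(36.9473+19.5759) = 0.6537
z = 0.3952
Q* = 438.7808 + 0.3952 * 22.5481 = 447.6918

447.6918 units


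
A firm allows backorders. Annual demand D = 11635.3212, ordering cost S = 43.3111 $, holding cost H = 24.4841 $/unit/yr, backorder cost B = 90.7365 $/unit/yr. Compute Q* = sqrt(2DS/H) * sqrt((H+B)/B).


sqrt(2DS/H) = 202.8905
sqrt((H+B)/B) = 1.1269
Q* = 202.8905 * 1.1269 = 228.6313

228.6313 units


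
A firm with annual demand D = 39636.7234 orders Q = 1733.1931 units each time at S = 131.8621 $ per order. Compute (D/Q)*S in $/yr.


Number of orders = D/Q = 22.8692
Cost = 22.8692 * 131.8621 = 3015.5795

3015.5795 $/yr


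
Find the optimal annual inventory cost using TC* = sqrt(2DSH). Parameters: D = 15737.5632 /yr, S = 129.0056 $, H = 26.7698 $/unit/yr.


2*D*S*H = 108697904.6565
TC* = sqrt(108697904.6565) = 10425.8287

10425.8287 $/yr


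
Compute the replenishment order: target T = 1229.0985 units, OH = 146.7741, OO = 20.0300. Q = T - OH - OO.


Inventory position = OH + OO = 146.7741 + 20.0300 = 166.8041
Q = 1229.0985 - 166.8041 = 1062.2944

1062.2944 units


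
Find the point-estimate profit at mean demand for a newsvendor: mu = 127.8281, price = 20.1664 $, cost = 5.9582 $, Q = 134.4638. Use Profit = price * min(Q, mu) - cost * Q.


Sales at mu = min(134.4638, 127.8281) = 127.8281
Revenue = 20.1664 * 127.8281 = 2577.8326
Total cost = 5.9582 * 134.4638 = 801.1622
Profit = 2577.8326 - 801.1622 = 1776.6704

1776.6704 $


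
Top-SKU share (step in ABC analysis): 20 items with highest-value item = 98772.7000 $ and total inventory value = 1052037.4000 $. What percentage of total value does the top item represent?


Top item = 98772.7000
Total = 1052037.4000
Percentage = 98772.7000 / 1052037.4000 * 100 = 9.3887

9.3887%


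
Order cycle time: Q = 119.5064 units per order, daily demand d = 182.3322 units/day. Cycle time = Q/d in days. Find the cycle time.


Cycle = 119.5064 / 182.3322 = 0.6554

0.6554 days


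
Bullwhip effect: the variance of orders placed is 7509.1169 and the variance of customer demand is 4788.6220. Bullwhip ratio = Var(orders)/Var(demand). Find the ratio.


BW = 7509.1169 / 4788.6220 = 1.5681

1.5681


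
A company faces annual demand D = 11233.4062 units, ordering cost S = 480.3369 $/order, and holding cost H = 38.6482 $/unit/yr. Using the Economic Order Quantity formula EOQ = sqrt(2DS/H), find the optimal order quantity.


2*D*S = 2 * 11233.4062 * 480.3369 = 10791639.0211
2*D*S/H = 279227.4678
EOQ = sqrt(279227.4678) = 528.4198

528.4198 units


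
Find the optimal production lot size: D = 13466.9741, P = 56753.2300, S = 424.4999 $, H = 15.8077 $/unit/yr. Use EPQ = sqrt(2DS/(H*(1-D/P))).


1 - D/P = 1 - 0.2373 = 0.7627
H*(1-D/P) = 12.0567
2DS = 11433458.3175
EPQ = sqrt(948308.1622) = 973.8112

973.8112 units


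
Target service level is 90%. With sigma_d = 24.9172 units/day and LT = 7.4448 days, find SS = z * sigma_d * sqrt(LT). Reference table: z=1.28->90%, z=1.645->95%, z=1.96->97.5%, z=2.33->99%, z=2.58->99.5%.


From the table, SL = 90% corresponds to z = 1.28
sqrt(LT) = sqrt(7.4448) = 2.7285
SS = 1.28 * 24.9172 * 2.7285 = 87.0233

87.0233 units


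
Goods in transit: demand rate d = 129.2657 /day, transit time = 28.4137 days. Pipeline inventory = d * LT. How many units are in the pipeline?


Pipeline = 129.2657 * 28.4137 = 3672.9168

3672.9168 units


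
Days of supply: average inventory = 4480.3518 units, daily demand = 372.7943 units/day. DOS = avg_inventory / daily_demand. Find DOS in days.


DOS = 4480.3518 / 372.7943 = 12.0183

12.0183 days


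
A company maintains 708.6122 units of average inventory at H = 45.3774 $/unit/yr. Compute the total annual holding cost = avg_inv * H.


Cost = 708.6122 * 45.3774 = 32154.9792

32154.9792 $/yr


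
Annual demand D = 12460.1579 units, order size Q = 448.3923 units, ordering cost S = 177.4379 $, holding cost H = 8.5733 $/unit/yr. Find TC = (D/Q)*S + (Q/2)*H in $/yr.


Ordering cost = D*S/Q = 4930.7364
Holding cost = Q*H/2 = 1922.1009
TC = 4930.7364 + 1922.1009 = 6852.8373

6852.8373 $/yr


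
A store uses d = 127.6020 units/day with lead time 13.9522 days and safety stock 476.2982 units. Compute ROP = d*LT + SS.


d*LT = 127.6020 * 13.9522 = 1780.3286
ROP = 1780.3286 + 476.2982 = 2256.6268

2256.6268 units


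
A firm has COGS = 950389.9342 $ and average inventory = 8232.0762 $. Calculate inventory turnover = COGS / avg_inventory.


Turnover = 950389.9342 / 8232.0762 = 115.4496

115.4496


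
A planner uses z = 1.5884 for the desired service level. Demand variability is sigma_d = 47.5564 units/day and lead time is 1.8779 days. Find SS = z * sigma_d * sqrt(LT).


sqrt(LT) = sqrt(1.8779) = 1.3704
SS = 1.5884 * 47.5564 * 1.3704 = 103.5154

103.5154 units


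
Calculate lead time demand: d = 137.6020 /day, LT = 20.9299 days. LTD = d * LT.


LTD = 137.6020 * 20.9299 = 2879.9961

2879.9961 units


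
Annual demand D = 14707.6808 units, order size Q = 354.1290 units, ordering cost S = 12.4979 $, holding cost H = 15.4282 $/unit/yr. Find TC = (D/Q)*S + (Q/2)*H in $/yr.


Ordering cost = D*S/Q = 519.0626
Holding cost = Q*H/2 = 2731.7865
TC = 519.0626 + 2731.7865 = 3250.8491

3250.8491 $/yr


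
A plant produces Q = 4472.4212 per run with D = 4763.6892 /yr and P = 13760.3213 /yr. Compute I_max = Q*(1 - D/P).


D/P = 0.3462
1 - D/P = 0.6538
I_max = 4472.4212 * 0.6538 = 2924.1125

2924.1125 units


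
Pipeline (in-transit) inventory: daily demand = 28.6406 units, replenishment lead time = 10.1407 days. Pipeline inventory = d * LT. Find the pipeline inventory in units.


Pipeline = 28.6406 * 10.1407 = 290.4357

290.4357 units


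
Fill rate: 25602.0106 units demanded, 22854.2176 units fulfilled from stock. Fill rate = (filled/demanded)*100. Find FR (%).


FR = 22854.2176 / 25602.0106 * 100 = 89.2673

89.2673%


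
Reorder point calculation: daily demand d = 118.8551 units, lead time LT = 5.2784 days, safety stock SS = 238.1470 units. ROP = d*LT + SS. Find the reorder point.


d*LT = 118.8551 * 5.2784 = 627.3648
ROP = 627.3648 + 238.1470 = 865.5118

865.5118 units


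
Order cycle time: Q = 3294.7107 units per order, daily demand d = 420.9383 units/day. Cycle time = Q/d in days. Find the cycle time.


Cycle = 3294.7107 / 420.9383 = 7.8271

7.8271 days


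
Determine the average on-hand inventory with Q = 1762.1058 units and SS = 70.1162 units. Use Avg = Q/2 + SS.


Q/2 = 881.0529
Avg = 881.0529 + 70.1162 = 951.1691

951.1691 units


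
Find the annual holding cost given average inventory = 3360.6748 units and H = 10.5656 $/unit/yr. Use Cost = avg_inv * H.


Cost = 3360.6748 * 10.5656 = 35507.5457

35507.5457 $/yr


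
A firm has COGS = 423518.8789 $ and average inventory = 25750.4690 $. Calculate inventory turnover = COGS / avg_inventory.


Turnover = 423518.8789 / 25750.4690 = 16.4470

16.4470


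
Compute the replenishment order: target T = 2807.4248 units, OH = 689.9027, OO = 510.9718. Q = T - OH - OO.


Inventory position = OH + OO = 689.9027 + 510.9718 = 1200.8745
Q = 2807.4248 - 1200.8745 = 1606.5503

1606.5503 units


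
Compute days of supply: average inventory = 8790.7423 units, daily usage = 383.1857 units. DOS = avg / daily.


DOS = 8790.7423 / 383.1857 = 22.9412

22.9412 days


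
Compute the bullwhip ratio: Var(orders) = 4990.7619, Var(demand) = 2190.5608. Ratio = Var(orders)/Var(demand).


BW = 4990.7619 / 2190.5608 = 2.2783

2.2783


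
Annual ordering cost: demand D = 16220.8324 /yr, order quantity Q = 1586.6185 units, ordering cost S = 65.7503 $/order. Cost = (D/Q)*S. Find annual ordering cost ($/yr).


Number of orders = D/Q = 10.2235
Cost = 10.2235 * 65.7503 = 672.1998

672.1998 $/yr


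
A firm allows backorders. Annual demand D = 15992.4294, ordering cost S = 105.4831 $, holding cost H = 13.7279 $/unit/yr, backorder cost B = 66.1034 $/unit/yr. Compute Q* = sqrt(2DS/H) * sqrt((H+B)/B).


sqrt(2DS/H) = 495.7487
sqrt((H+B)/B) = 1.0989
Q* = 495.7487 * 1.0989 = 544.7990

544.7990 units


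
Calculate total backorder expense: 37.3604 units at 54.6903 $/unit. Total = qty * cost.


Total = 37.3604 * 54.6903 = 2043.2515

2043.2515 $


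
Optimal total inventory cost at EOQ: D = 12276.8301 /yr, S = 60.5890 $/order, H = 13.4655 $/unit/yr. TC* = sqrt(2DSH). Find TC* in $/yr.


2*D*S*H = 20032378.1718
TC* = sqrt(20032378.1718) = 4475.7545

4475.7545 $/yr


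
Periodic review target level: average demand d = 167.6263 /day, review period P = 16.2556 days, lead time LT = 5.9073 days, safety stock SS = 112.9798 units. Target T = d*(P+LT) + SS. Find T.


P + LT = 22.1629
d*(P+LT) = 167.6263 * 22.1629 = 3715.0849
T = 3715.0849 + 112.9798 = 3828.0647

3828.0647 units


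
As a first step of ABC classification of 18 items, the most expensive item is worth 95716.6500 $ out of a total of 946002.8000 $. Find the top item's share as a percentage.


Top item = 95716.6500
Total = 946002.8000
Percentage = 95716.6500 / 946002.8000 * 100 = 10.1180

10.1180%


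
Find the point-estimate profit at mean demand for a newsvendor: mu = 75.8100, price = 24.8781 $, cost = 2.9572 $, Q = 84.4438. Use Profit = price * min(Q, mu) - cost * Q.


Sales at mu = min(84.4438, 75.8100) = 75.8100
Revenue = 24.8781 * 75.8100 = 1886.0088
Total cost = 2.9572 * 84.4438 = 249.7172
Profit = 1886.0088 - 249.7172 = 1636.2916

1636.2916 $


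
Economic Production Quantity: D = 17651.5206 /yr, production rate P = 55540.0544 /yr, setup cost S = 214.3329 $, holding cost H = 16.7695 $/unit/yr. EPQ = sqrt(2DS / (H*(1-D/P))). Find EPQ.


1 - D/P = 1 - 0.3178 = 0.6822
H*(1-D/P) = 11.4399
2DS = 7566603.1992
EPQ = sqrt(661423.0829) = 813.2792

813.2792 units


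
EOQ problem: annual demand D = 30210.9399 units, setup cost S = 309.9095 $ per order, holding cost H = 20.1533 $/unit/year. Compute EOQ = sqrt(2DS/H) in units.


2*D*S = 2 * 30210.9399 * 309.9095 = 18725314.5579
2*D*S/H = 929143.8404
EOQ = sqrt(929143.8404) = 963.9211

963.9211 units


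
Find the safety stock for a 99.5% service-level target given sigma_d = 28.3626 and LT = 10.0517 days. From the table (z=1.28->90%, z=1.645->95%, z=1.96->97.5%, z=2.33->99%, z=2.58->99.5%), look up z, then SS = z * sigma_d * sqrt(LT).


From the table, SL = 99.5% corresponds to z = 2.58
sqrt(LT) = sqrt(10.0517) = 3.1704
SS = 2.58 * 28.3626 * 3.1704 = 231.9987

231.9987 units


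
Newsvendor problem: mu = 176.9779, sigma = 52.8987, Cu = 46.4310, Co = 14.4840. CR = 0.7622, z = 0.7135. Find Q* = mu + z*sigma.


CR = Cu/(Cu+Co) = 46.4310/(46.4310+14.4840) = 0.7622
z = 0.7135
Q* = 176.9779 + 0.7135 * 52.8987 = 214.7211

214.7211 units


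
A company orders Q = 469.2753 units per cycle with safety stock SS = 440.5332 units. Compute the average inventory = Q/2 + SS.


Q/2 = 234.6377
Avg = 234.6377 + 440.5332 = 675.1708

675.1708 units


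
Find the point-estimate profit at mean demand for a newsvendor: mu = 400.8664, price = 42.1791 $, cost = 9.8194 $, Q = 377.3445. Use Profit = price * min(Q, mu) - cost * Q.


Sales at mu = min(377.3445, 400.8664) = 377.3445
Revenue = 42.1791 * 377.3445 = 15916.0514
Total cost = 9.8194 * 377.3445 = 3705.2966
Profit = 15916.0514 - 3705.2966 = 12210.7548

12210.7548 $


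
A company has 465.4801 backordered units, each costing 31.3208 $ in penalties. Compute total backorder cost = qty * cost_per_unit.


Total = 465.4801 * 31.3208 = 14579.2091

14579.2091 $


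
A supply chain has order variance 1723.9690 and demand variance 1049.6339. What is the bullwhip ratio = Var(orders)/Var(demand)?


BW = 1723.9690 / 1049.6339 = 1.6424

1.6424


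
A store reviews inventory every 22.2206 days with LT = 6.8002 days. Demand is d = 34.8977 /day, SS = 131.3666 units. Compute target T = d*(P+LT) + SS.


P + LT = 29.0208
d*(P+LT) = 34.8977 * 29.0208 = 1012.7592
T = 1012.7592 + 131.3666 = 1144.1258

1144.1258 units


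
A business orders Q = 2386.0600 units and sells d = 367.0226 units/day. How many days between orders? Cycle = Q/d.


Cycle = 2386.0600 / 367.0226 = 6.5011

6.5011 days


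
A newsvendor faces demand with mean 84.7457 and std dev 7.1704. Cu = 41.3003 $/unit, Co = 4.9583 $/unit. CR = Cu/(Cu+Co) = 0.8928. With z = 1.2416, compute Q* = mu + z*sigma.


CR = Cu/(Cu+Co) = 41.3003/(41.3003+4.9583) = 0.8928
z = 1.2416
Q* = 84.7457 + 1.2416 * 7.1704 = 93.6485

93.6485 units


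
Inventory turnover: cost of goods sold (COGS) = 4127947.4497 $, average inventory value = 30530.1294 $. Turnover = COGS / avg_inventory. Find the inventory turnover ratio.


Turnover = 4127947.4497 / 30530.1294 = 135.2090

135.2090


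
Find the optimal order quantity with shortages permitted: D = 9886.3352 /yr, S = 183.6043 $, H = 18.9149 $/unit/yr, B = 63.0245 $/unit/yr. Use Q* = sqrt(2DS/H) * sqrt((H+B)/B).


sqrt(2DS/H) = 438.0988
sqrt((H+B)/B) = 1.1402
Q* = 438.0988 * 1.1402 = 499.5325

499.5325 units


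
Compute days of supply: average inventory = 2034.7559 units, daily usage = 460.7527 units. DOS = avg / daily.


DOS = 2034.7559 / 460.7527 = 4.4162

4.4162 days


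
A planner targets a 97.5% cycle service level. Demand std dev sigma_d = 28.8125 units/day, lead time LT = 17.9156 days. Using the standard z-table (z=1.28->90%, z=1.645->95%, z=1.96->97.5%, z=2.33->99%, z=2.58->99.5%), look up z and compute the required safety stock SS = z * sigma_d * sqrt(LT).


From the table, SL = 97.5% corresponds to z = 1.96
sqrt(LT) = sqrt(17.9156) = 4.2327
SS = 1.96 * 28.8125 * 4.2327 = 239.0302

239.0302 units


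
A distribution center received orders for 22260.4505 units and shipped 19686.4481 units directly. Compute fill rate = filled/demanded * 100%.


FR = 19686.4481 / 22260.4505 * 100 = 88.4369

88.4369%


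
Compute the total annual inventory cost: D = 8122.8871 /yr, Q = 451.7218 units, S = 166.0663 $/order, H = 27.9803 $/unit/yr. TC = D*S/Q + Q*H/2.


Ordering cost = D*S/Q = 2986.2137
Holding cost = Q*H/2 = 6319.6557
TC = 2986.2137 + 6319.6557 = 9305.8694

9305.8694 $/yr


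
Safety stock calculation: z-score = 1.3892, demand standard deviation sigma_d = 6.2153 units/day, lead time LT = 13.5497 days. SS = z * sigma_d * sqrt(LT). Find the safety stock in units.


sqrt(LT) = sqrt(13.5497) = 3.6810
SS = 1.3892 * 6.2153 * 3.6810 = 31.7828

31.7828 units


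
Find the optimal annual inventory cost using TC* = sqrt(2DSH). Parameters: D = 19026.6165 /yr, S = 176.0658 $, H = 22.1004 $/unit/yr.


2*D*S*H = 148069871.2763
TC* = sqrt(148069871.2763) = 12168.3964

12168.3964 $/yr


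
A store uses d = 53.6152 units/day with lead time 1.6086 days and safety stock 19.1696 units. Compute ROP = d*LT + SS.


d*LT = 53.6152 * 1.6086 = 86.2454
ROP = 86.2454 + 19.1696 = 105.4150

105.4150 units


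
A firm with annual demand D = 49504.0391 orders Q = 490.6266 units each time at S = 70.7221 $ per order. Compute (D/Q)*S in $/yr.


Number of orders = D/Q = 100.8996
Cost = 100.8996 * 70.7221 = 7135.8332

7135.8332 $/yr


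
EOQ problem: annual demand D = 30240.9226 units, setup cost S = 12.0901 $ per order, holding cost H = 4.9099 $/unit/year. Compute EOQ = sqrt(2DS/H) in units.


2*D*S = 2 * 30240.9226 * 12.0901 = 731231.5567
2*D*S/H = 148930.0305
EOQ = sqrt(148930.0305) = 385.9145

385.9145 units


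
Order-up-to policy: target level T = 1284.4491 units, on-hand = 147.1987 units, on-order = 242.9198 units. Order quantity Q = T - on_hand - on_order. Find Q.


Inventory position = OH + OO = 147.1987 + 242.9198 = 390.1185
Q = 1284.4491 - 390.1185 = 894.3306

894.3306 units


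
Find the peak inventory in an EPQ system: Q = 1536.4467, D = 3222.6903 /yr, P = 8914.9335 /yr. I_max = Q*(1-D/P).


D/P = 0.3615
1 - D/P = 0.6385
I_max = 1536.4467 * 0.6385 = 981.0312

981.0312 units


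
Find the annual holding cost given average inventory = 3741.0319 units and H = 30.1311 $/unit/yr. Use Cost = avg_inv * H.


Cost = 3741.0319 * 30.1311 = 112721.4063

112721.4063 $/yr


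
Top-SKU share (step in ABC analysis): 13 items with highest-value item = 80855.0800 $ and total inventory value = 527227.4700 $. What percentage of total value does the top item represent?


Top item = 80855.0800
Total = 527227.4700
Percentage = 80855.0800 / 527227.4700 * 100 = 15.3359

15.3359%


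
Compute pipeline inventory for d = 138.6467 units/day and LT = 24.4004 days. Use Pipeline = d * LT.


Pipeline = 138.6467 * 24.4004 = 3383.0349

3383.0349 units


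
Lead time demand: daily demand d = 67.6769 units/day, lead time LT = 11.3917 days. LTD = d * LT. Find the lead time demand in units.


LTD = 67.6769 * 11.3917 = 770.9549

770.9549 units


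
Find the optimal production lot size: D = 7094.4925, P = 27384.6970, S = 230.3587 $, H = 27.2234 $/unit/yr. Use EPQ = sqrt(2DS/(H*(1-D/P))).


1 - D/P = 1 - 0.2591 = 0.7409
H*(1-D/P) = 20.1707
2DS = 3268556.1389
EPQ = sqrt(162044.8003) = 402.5479

402.5479 units


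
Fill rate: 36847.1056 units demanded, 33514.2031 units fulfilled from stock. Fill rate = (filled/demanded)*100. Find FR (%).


FR = 33514.2031 / 36847.1056 * 100 = 90.9548

90.9548%


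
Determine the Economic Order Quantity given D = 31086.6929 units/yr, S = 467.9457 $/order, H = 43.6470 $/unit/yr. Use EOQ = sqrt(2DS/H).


2*D*S = 2 * 31086.6929 * 467.9457 = 29093768.5396
2*D*S/H = 666569.7193
EOQ = sqrt(666569.7193) = 816.4372

816.4372 units


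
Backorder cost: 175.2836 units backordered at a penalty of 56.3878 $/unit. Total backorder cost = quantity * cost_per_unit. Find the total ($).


Total = 175.2836 * 56.3878 = 9883.8566

9883.8566 $


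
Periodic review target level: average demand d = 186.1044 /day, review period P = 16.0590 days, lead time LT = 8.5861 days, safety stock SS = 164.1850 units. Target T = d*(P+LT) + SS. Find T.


P + LT = 24.6451
d*(P+LT) = 186.1044 * 24.6451 = 4586.5615
T = 4586.5615 + 164.1850 = 4750.7465

4750.7465 units


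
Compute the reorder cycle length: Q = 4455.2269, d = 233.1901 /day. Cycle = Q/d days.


Cycle = 4455.2269 / 233.1901 = 19.1056

19.1056 days


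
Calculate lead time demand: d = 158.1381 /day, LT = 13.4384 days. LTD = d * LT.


LTD = 158.1381 * 13.4384 = 2125.1230

2125.1230 units


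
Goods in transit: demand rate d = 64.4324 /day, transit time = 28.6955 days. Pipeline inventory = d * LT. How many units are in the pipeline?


Pipeline = 64.4324 * 28.6955 = 1848.9199

1848.9199 units


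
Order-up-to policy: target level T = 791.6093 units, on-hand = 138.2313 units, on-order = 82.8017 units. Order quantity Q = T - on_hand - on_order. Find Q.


Inventory position = OH + OO = 138.2313 + 82.8017 = 221.0330
Q = 791.6093 - 221.0330 = 570.5763

570.5763 units


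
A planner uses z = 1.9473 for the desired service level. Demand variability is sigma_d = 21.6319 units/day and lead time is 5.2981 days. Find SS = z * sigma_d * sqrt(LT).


sqrt(LT) = sqrt(5.2981) = 2.3018
SS = 1.9473 * 21.6319 * 2.3018 = 96.9589

96.9589 units


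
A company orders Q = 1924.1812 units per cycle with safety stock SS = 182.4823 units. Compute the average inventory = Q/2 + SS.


Q/2 = 962.0906
Avg = 962.0906 + 182.4823 = 1144.5729

1144.5729 units


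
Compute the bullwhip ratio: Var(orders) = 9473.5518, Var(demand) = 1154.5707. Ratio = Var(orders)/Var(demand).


BW = 9473.5518 / 1154.5707 = 8.2053

8.2053


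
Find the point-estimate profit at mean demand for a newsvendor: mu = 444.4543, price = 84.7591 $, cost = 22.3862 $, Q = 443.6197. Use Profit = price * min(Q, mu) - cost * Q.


Sales at mu = min(443.6197, 444.4543) = 443.6197
Revenue = 84.7591 * 443.6197 = 37600.8065
Total cost = 22.3862 * 443.6197 = 9930.9593
Profit = 37600.8065 - 9930.9593 = 27669.8472

27669.8472 $


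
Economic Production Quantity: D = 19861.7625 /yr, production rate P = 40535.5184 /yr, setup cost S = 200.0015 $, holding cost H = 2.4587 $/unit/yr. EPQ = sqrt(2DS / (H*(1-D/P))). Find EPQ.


1 - D/P = 1 - 0.4900 = 0.5100
H*(1-D/P) = 1.2540
2DS = 7944764.5853
EPQ = sqrt(6335659.6509) = 2517.0736

2517.0736 units


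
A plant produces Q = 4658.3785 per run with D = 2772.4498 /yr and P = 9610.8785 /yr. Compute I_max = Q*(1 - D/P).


D/P = 0.2885
1 - D/P = 0.7115
I_max = 4658.3785 * 0.7115 = 3314.5762

3314.5762 units


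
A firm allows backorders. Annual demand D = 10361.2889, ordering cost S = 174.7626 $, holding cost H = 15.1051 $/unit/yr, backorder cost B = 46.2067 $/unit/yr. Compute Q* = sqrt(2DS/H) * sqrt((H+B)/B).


sqrt(2DS/H) = 489.6484
sqrt((H+B)/B) = 1.1519
Q* = 489.6484 * 1.1519 = 564.0322

564.0322 units


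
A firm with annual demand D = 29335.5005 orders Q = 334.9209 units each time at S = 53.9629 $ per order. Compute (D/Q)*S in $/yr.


Number of orders = D/Q = 87.5893
Cost = 87.5893 * 53.9629 = 4726.5748

4726.5748 $/yr


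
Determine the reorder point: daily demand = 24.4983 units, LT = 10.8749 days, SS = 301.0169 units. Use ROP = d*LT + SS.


d*LT = 24.4983 * 10.8749 = 266.4166
ROP = 266.4166 + 301.0169 = 567.4335

567.4335 units


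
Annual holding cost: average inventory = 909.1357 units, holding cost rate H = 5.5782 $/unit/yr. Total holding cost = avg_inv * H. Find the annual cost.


Cost = 909.1357 * 5.5782 = 5071.3408

5071.3408 $/yr
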